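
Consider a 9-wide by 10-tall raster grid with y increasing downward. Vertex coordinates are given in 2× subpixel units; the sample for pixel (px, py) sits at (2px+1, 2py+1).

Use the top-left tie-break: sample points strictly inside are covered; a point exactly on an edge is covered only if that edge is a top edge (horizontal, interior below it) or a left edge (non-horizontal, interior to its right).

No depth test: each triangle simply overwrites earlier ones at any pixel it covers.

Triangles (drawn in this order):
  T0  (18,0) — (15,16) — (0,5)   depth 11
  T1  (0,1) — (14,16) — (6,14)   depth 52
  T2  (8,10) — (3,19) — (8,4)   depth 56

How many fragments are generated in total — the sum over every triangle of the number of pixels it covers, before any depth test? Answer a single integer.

T0:
  2·area = 273
  edge (18, 0)→(15, 16): d=(-3,16) right/bottom  bias=-1
  edge (15, 16)→(0, 5): d=(-15,-11) top-left  bias=+0
  edge (0, 5)→(18, 0): d=(18,-5) top-left  bias=+0
    (7,0)@(15, 1): e=[45,225,3] → █
    (8,0)@(17, 1): e=[13,247,13] → █
    (4,1)@(9, 3): e=[135,129,9] → █
    (5,1)@(11, 3): e=[103,151,19] → █
    (6,1)@(13, 3): e=[71,173,29] → █
    (0,2)@(1, 5): e=[257,11,5] → █
    (1,2)@(3, 5): e=[225,33,15] → █
    (2,2)@(5, 5): e=[193,55,25] → █
    (3,2)@(7, 5): e=[161,77,35] → █
    (0,3)@(1, 7): e=[251,-19,41] → ·
    (1,3)@(3, 7): e=[219,3,51] → █
    (8,3)@(17, 7): e=[-5,157,121] → ·
  covered (36 px):
    · · · · · · · █ █
    · · · · █ █ █ █ █
    █ █ █ █ █ █ █ █ █
    · █ █ █ █ █ █ █ ·
    · · · █ █ █ █ █ ·
    · · · · █ █ █ █ ·
    · · · · · █ █ █ ·
    · · · · · · · █ ·
    · · · · · · · · ·
    · · · · · · · · ·
T1:
  2·area = 92
  edge (0, 1)→(14, 16): d=(14,15) right/bottom  bias=-1
  edge (14, 16)→(6, 14): d=(-8,-2) top-left  bias=+0
  edge (6, 14)→(0, 1): d=(-6,-13) top-left  bias=+0
    (0,1)@(1, 3): e=[13,78,1] → █
    (1,1)@(3, 3): e=[-17,82,27] → ·
    (0,2)@(1, 5): e=[41,62,-11] → ·
    (1,2)@(3, 5): e=[11,66,15] → █
    (2,2)@(5, 5): e=[-19,70,41] → ·
    (1,3)@(3, 7): e=[39,50,3] → █
    (2,3)@(5, 7): e=[9,54,29] → █
    (3,3)@(7, 7): e=[-21,58,55] → ·
    (1,4)@(3, 9): e=[67,34,-9] → ·
    (2,4)@(5, 9): e=[37,38,17] → █
    (3,4)@(7, 9): e=[7,42,43] → █
    (4,4)@(9, 9): e=[-23,46,69] → ·
  covered (14 px):
    · · · · · · · · ·
    █ · · · · · · · ·
    · █ · · · · · · ·
    · █ █ · · · · · ·
    · · █ █ · · · · ·
    · · █ █ █ · · · ·
    · · · █ █ █ · · ·
    · · · · · █ █ · ·
    · · · · · · · · ·
    · · · · · · · · ·
T2:
  2·area = 30
  edge (8, 10)→(3, 19): d=(-5,9) right/bottom  bias=-1
  edge (3, 19)→(8, 4): d=(5,-15) top-left  bias=+0
  edge (8, 4)→(8, 10): d=(0,6) right/bottom  bias=-1
    (4,0)@(9, 1): e=[36,0,-6] → ·  [on edge]
    (6,0)@(13, 1): e=[0,60,-30] → ·  [on edge]
    (3,3)@(7, 7): e=[24,0,6] → █  [on edge]
    (4,3)@(9, 7): e=[6,30,-6] → ·
    (3,4)@(7, 9): e=[14,10,6] → █
    (4,4)@(9, 9): e=[-4,40,-6] → ·
    (3,5)@(7, 11): e=[4,20,6] → █
    (4,5)@(9, 11): e=[-14,50,-6] → ·
    (2,6)@(5, 13): e=[12,0,18] → █  [on edge]
    (3,6)@(7, 13): e=[-6,30,6] → ·
    (2,7)@(5, 15): e=[2,10,18] → █
    (3,7)@(7, 15): e=[-16,40,6] → ·
    (1,9)@(3, 19): e=[0,0,30] → ·  [on edge]
  covered (5 px):
    · · · · · · · · ·
    · · · · · · · · ·
    · · · · · · · · ·
    · · · █ · · · · ·
    · · · █ · · · · ·
    · · · █ · · · · ·
    · · █ · · · · · ·
    · · █ · · · · · ·
    · · · · · · · · ·
    · · · · · · · · ·

Answer: 55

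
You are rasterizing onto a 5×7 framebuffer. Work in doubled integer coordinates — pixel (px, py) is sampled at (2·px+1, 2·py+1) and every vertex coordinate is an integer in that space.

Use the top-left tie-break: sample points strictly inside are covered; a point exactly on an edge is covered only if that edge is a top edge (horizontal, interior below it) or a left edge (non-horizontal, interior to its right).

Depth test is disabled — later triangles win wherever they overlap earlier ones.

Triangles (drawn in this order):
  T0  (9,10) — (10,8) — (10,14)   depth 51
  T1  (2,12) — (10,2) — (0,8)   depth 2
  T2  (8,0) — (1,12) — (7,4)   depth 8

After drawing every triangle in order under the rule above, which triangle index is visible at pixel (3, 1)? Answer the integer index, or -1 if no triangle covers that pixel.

T0:
  2·area = 6
  edge (9, 10)→(10, 8): d=(1,-2) top-left  bias=+0
  edge (10, 8)→(10, 14): d=(0,6) right/bottom  bias=-1
  edge (10, 14)→(9, 10): d=(-1,-4) top-left  bias=+0
  covered (0 px):
    . . . . .
    . . . . .
    . . . . .
    . . . . .
    . . . . .
    . . . . .
    . . . . .
T1:
  2·area = 52  (B↔C swapped to make it positive)
  edge (2, 12)→(0, 8): d=(-2,-4) top-left  bias=+0
  edge (0, 8)→(10, 2): d=(10,-6) top-left  bias=+0
  edge (10, 2)→(2, 12): d=(-8,10) right/bottom  bias=-1
    (4,1)@(9, 3): e=[46,4,2] → X
    (2,2)@(5, 5): e=[26,0,26] → X  [on edge]
    (3,2)@(7, 5): e=[34,12,6] → X
    (4,2)@(9, 5): e=[42,24,-14] → .
    (1,3)@(3, 7): e=[14,8,30] → X
    (3,3)@(7, 7): e=[30,32,-10] → .
    (0,4)@(1, 9): e=[2,16,34] → X
    (2,4)@(5, 9): e=[18,40,-6] → .
    (0,5)@(1, 11): e=[-2,36,18] → .
    (1,5)@(3, 11): e=[6,48,-2] → .
  covered (7 px):
    . . . . .
    . . . . X
    . . X X .
    . X X . .
    X X . . .
    . . . . .
    . . . . .
T2:
  2·area = 16  (B↔C swapped to make it positive)
  edge (8, 0)→(7, 4): d=(-1,4) right/bottom  bias=-1
  edge (7, 4)→(1, 12): d=(-6,8) right/bottom  bias=-1
  edge (1, 12)→(8, 0): d=(7,-12) top-left  bias=+0
    (3,1)@(7, 3): e=[1,6,9] → X
    (4,1)@(9, 3): e=[-7,-10,33] → .
    (3,2)@(7, 5): e=[-1,-6,23] → .
    (1,4)@(3, 9): e=[11,2,3] → X
    (2,4)@(5, 9): e=[3,-14,27] → .
    (1,5)@(3, 11): e=[9,-10,17] → .
  covered (2 px):
    . . . . .
    . . . X .
    . . . . .
    . . . . .
    . X . . .
    . . . . .
    . . . . .

Z-buffer (winner per pixel, '.' = empty):
  . . . . .
  . . . 2 1
  . . 1 1 .
  . 1 1 . .
  1 2 . . .
  . . . . .
  . . . . .

Answer: 2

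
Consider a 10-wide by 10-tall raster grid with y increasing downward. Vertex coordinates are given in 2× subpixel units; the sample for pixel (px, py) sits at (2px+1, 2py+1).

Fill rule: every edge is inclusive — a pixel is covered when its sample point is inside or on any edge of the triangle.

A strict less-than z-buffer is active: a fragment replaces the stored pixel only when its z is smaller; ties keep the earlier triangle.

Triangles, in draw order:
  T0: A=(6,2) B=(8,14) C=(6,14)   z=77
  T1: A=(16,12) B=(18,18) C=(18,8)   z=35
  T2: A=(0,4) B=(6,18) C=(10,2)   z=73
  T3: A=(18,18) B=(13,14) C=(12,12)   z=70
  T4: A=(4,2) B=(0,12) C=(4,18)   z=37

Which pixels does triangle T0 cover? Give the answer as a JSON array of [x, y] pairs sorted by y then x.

T0:
  2·area = 24
  edge (6, 2)→(8, 14): d=(2,12) inclusive
  edge (8, 14)→(6, 14): d=(-2,0) inclusive
  edge (6, 14)→(6, 2): d=(0,-12) inclusive
    (3,4)@(7, 9): e=[2,10,12] → #
    (4,4)@(9, 9): e=[-22,10,36] → ·
    (3,5)@(7, 11): e=[6,6,12] → #
    (4,5)@(9, 11): e=[-18,6,36] → ·
    (3,6)@(7, 13): e=[10,2,12] → #
    (4,6)@(9, 13): e=[-14,2,36] → ·
    (3,7)@(7, 15): e=[14,-2,12] → ·
  covered (3 px):
    · · · · · · · · · ·
    · · · · · · · · · ·
    · · · · · · · · · ·
    · · · · · · · · · ·
    · · · # · · · · · ·
    · · · # · · · · · ·
    · · · # · · · · · ·
    · · · · · · · · · ·
    · · · · · · · · · ·
    · · · · · · · · · ·
T1:
  2·area = 20  (B↔C swapped to make it positive)
  edge (16, 12)→(18, 8): d=(2,-4) inclusive
  edge (18, 8)→(18, 18): d=(0,10) inclusive
  edge (18, 18)→(16, 12): d=(-2,-6) inclusive
    (6,1)@(13, 3): e=[-30,50,0] → ·  [on edge]
    (7,4)@(15, 9): e=[-10,30,0] → ·  [on edge]
    (8,5)@(17, 11): e=[2,10,8] → #
    (9,5)@(19, 11): e=[10,-10,20] → ·
    (8,6)@(17, 13): e=[6,10,4] → #
    (9,6)@(19, 13): e=[14,-10,16] → ·
    (8,7)@(17, 15): e=[10,10,0] → #  [on edge]
    (9,7)@(19, 15): e=[18,-10,12] → ·
    (8,8)@(17, 17): e=[14,10,-4] → ·
  covered (3 px):
    · · · · · · · · · ·
    · · · · · · · · · ·
    · · · · · · · · · ·
    · · · · · · · · · ·
    · · · · · · · · · ·
    · · · · · · · · # ·
    · · · · · · · · # ·
    · · · · · · · · # ·
    · · · · · · · · · ·
    · · · · · · · · · ·
T2:
  2·area = 152  (B↔C swapped to make it positive)
  edge (0, 4)→(10, 2): d=(10,-2) inclusive
  edge (10, 2)→(6, 18): d=(-4,16) inclusive
  edge (6, 18)→(0, 4): d=(-6,-14) inclusive
    (7,0)@(15, 1): e=[0,-76,228] → ·  [on edge]
    (2,1)@(5, 3): e=[0,76,76] → #  [on edge]
    (3,1)@(7, 3): e=[4,44,104] → #
    (4,1)@(9, 3): e=[8,12,132] → #
    (5,1)@(11, 3): e=[12,-20,160] → ·
    (0,2)@(1, 5): e=[12,132,8] → #
    (1,2)@(3, 5): e=[16,100,36] → #
    (5,2)@(11, 5): e=[32,-28,148] → ·
    (0,3)@(1, 7): e=[32,124,-4] → ·
    (1,3)@(3, 7): e=[36,92,24] → #
    (4,3)@(9, 7): e=[48,-4,108] → ·
    (1,4)@(3, 9): e=[56,84,12] → #
    (1,5)@(3, 11): e=[76,76,0] → #  [on edge]
  covered (20 px):
    · · · · · · · · · ·
    · · # # # · · · · ·
    # # # # # · · · · ·
    · # # # · · · · · ·
    · # # # · · · · · ·
    · # # # · · · · · ·
    · · # # · · · · · ·
    · · # · · · · · · ·
    · · · · · · · · · ·
    · · · · · · · · · ·
T3:
  2·area = 6
  edge (18, 18)→(13, 14): d=(-5,-4) inclusive
  edge (13, 14)→(12, 12): d=(-1,-2) inclusive
  edge (12, 12)→(18, 18): d=(6,6) inclusive
    (0,0)@(1, 1): e=[17,-11,0] → ·  [on edge]
    (1,1)@(3, 3): e=[15,-9,0] → ·  [on edge]
    (2,2)@(5, 5): e=[13,-7,0] → ·  [on edge]
    (3,3)@(7, 7): e=[11,-5,0] → ·  [on edge]
    (4,4)@(9, 9): e=[9,-3,0] → ·  [on edge]
    (5,5)@(11, 11): e=[7,-1,0] → ·  [on edge]
    (6,6)@(13, 13): e=[5,1,0] → #  [on edge]
    (7,6)@(15, 13): e=[13,5,-12] → ·
    (6,7)@(13, 15): e=[-5,-1,12] → ·
    (7,7)@(15, 15): e=[3,3,0] → #  [on edge]
    (8,7)@(17, 15): e=[11,7,-12] → ·
    (7,8)@(15, 17): e=[-7,1,12] → ·
    (8,8)@(17, 17): e=[1,5,0] → #  [on edge]
    (9,9)@(19, 19): e=[-1,7,0] → ·  [on edge]
  covered (3 px):
    · · · · · · · · · ·
    · · · · · · · · · ·
    · · · · · · · · · ·
    · · · · · · · · · ·
    · · · · · · · · · ·
    · · · · · · · · · ·
    · · · · · · # · · ·
    · · · · · · · # · ·
    · · · · · · · · # ·
    · · · · · · · · · ·
T4:
  2·area = 64  (B↔C swapped to make it positive)
  edge (4, 2)→(4, 18): d=(0,16) inclusive
  edge (4, 18)→(0, 12): d=(-4,-6) inclusive
  edge (0, 12)→(4, 2): d=(4,-10) inclusive
    (1,2)@(3, 5): e=[16,46,2] → #
    (2,2)@(5, 5): e=[-16,58,22] → ·
    (1,3)@(3, 7): e=[16,38,10] → #
    (2,3)@(5, 7): e=[-16,50,30] → ·
    (1,4)@(3, 9): e=[16,30,18] → #
    (2,4)@(5, 9): e=[-16,42,38] → ·
    (0,5)@(1, 11): e=[48,10,6] → #
    (2,5)@(5, 11): e=[-16,34,46] → ·
    (0,6)@(1, 13): e=[48,2,14] → #
    (2,6)@(5, 13): e=[-16,26,54] → ·
    (0,7)@(1, 15): e=[48,-6,22] → ·
    (1,7)@(3, 15): e=[16,6,42] → #
  covered (8 px):
    · · · · · · · · · ·
    · · · · · · · · · ·
    · # · · · · · · · ·
    · # · · · · · · · ·
    · # · · · · · · · ·
    # # · · · · · · · ·
    # # · · · · · · · ·
    · # · · · · · · · ·
    · · · · · · · · · ·
    · · · · · · · · · ·

Result: [[3,4],[3,5],[3,6]]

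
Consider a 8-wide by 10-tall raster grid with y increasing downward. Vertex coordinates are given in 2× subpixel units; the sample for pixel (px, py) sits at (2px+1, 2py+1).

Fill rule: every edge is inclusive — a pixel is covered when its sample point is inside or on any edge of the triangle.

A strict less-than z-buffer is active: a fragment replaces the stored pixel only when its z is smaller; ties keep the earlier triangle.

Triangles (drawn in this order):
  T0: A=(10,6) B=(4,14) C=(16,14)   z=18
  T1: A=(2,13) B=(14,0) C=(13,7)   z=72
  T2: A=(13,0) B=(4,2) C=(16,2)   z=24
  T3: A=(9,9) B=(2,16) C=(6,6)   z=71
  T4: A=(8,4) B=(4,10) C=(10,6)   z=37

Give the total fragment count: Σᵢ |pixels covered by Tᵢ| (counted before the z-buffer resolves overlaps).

T0:
  2·area = 96  (B↔C swapped to make it positive)
  edge (10, 6)→(16, 14): d=(6,8) inclusive
  edge (16, 14)→(4, 14): d=(-12,0) inclusive
  edge (4, 14)→(10, 6): d=(6,-8) inclusive
    (4,4)@(9, 9): e=[26,60,10] → X
    (5,4)@(11, 9): e=[10,60,26] → X
    (6,4)@(13, 9): e=[-6,60,42] → .
    (3,5)@(7, 11): e=[54,36,6] → X
    (6,5)@(13, 11): e=[6,36,54] → X
    (7,5)@(15, 11): e=[-10,36,70] → .
    (2,6)@(5, 13): e=[82,12,2] → X
    (7,6)@(15, 13): e=[2,12,82] → X
    (2,7)@(5, 15): e=[94,-12,14] → .
    (3,7)@(7, 15): e=[78,-12,30] → .
    (4,7)@(9, 15): e=[62,-12,46] → .
    (5,7)@(11, 15): e=[46,-12,62] → .
  covered (12 px):
    . . . . . . . .
    . . . . . . . .
    . . . . . . . .
    . . . . . . . .
    . . . . X X . .
    . . . X X X X .
    . . X X X X X X
    . . . . . . . .
    . . . . . . . .
    . . . . . . . .
T1:
  2·area = 71
  edge (2, 13)→(14, 0): d=(12,-13) inclusive
  edge (14, 0)→(13, 7): d=(-1,7) inclusive
  edge (13, 7)→(2, 13): d=(-11,6) inclusive
    (6,1)@(13, 3): e=[23,4,44] → X
    (7,1)@(15, 3): e=[49,-10,32] → .
    (5,2)@(11, 5): e=[21,16,34] → X
    (7,2)@(15, 5): e=[73,-12,10] → .
    (4,3)@(9, 7): e=[19,28,24] → X
    (6,3)@(13, 7): e=[71,0,0] → X  [on edge]
    (7,3)@(15, 7): e=[97,-14,-12] → .
    (3,4)@(7, 9): e=[17,40,14] → X
    (5,4)@(11, 9): e=[69,12,-10] → .
    (6,4)@(13, 9): e=[95,-2,-22] → .
    (2,5)@(5, 11): e=[15,52,4] → X
    (3,5)@(7, 11): e=[41,38,-8] → .
  covered (9 px):
    . . . . . . . .
    . . . . . . X .
    . . . . . X X .
    . . . . X X X .
    . . . X X . . .
    . . X . . . . .
    . . . . . . . .
    . . . . . . . .
    . . . . . . . .
    . . . . . . . .
T2:
  2·area = 24  (B↔C swapped to make it positive)
  edge (13, 0)→(16, 2): d=(3,2) inclusive
  edge (16, 2)→(4, 2): d=(-12,0) inclusive
  edge (4, 2)→(13, 0): d=(9,-2) inclusive
    (4,0)@(9, 1): e=[11,12,1] → X
    (5,0)@(11, 1): e=[7,12,5] → X
    (6,0)@(13, 1): e=[3,12,9] → X
    (7,0)@(15, 1): e=[-1,12,13] → .
    (4,1)@(9, 3): e=[17,-12,19] → .
    (5,1)@(11, 3): e=[13,-12,23] → .
    (6,1)@(13, 3): e=[9,-12,27] → .
  covered (3 px):
    . . . . X X X .
    . . . . . . . .
    . . . . . . . .
    . . . . . . . .
    . . . . . . . .
    . . . . . . . .
    . . . . . . . .
    . . . . . . . .
    . . . . . . . .
    . . . . . . . .
T3:
  2·area = 42
  edge (9, 9)→(2, 16): d=(-7,7) inclusive
  edge (2, 16)→(6, 6): d=(4,-10) inclusive
  edge (6, 6)→(9, 9): d=(3,3) inclusive
    (0,0)@(1, 1): e=[112,-70,0] → .  [on edge]
    (1,1)@(3, 3): e=[84,-42,0] → .  [on edge]
    (7,1)@(15, 3): e=[0,78,-36] → .  [on edge]
    (2,2)@(5, 5): e=[56,-14,0] → .  [on edge]
    (6,2)@(13, 5): e=[0,66,-24] → .  [on edge]
    (3,3)@(7, 7): e=[28,14,0] → X  [on edge]
    (4,3)@(9, 7): e=[14,34,-6] → .
    (5,3)@(11, 7): e=[0,54,-12] → .  [on edge]
    (2,4)@(5, 9): e=[28,2,12] → X
    (4,4)@(9, 9): e=[0,42,0] → X  [on edge]
    (5,4)@(11, 9): e=[-14,62,-6] → .
    (2,5)@(5, 11): e=[14,10,18] → X
    (3,5)@(7, 11): e=[0,30,12] → X  [on edge]
    (5,5)@(11, 11): e=[-28,70,0] → .  [on edge]
    (2,6)@(5, 13): e=[0,18,24] → X  [on edge]
    (6,6)@(13, 13): e=[-56,98,0] → .  [on edge]
    (1,7)@(3, 15): e=[0,6,36] → X  [on edge]
    (7,7)@(15, 15): e=[-84,126,0] → .  [on edge]
    (0,8)@(1, 17): e=[0,-6,48] → .  [on edge]
  covered (8 px):
    . . . . . . . .
    . . . . . . . .
    . . . . . . . .
    . . . X . . . .
    . . X X X . . .
    . . X X . . . .
    . . X . . . . .
    . X . . . . . .
    . . . . . . . .
    . . . . . . . .
T4:
  2·area = 20  (B↔C swapped to make it positive)
  edge (8, 4)→(10, 6): d=(2,2) inclusive
  edge (10, 6)→(4, 10): d=(-6,4) inclusive
  edge (4, 10)→(8, 4): d=(4,-6) inclusive
    (2,0)@(5, 1): e=[0,50,-30] → .  [on edge]
    (3,1)@(7, 3): e=[0,30,-10] → .  [on edge]
    (4,2)@(9, 5): e=[0,10,10] → X  [on edge]
    (5,2)@(11, 5): e=[-4,2,22] → .
    (3,3)@(7, 7): e=[8,6,6] → X
    (4,3)@(9, 7): e=[4,-2,18] → .
    (5,3)@(11, 7): e=[0,-10,30] → .  [on edge]
    (2,4)@(5, 9): e=[16,2,2] → X
    (3,4)@(7, 9): e=[12,-6,14] → .
    (6,4)@(13, 9): e=[0,-30,50] → .  [on edge]
    (2,5)@(5, 11): e=[20,-10,10] → .
    (7,5)@(15, 11): e=[0,-50,70] → .  [on edge]
  covered (3 px):
    . . . . . . . .
    . . . . . . . .
    . . . . X . . .
    . . . X . . . .
    . . X . . . . .
    . . . . . . . .
    . . . . . . . .
    . . . . . . . .
    . . . . . . . .
    . . . . . . . .

Result: 35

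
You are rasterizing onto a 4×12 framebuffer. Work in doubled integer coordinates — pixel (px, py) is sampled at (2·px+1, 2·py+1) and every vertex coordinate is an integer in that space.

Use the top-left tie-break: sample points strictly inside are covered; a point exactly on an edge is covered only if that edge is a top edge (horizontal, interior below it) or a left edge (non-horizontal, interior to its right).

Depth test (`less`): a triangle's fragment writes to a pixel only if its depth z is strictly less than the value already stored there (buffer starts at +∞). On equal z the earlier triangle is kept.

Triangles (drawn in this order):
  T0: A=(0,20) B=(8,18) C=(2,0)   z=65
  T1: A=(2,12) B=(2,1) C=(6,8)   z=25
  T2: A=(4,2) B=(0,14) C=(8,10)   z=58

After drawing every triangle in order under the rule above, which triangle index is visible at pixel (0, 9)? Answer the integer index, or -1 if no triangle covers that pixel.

T0:
  2·area = 156  (B↔C swapped to make it positive)
  edge (0, 20)→(2, 0): d=(2,-20) top-left  bias=+0
  edge (2, 0)→(8, 18): d=(6,18) right/bottom  bias=-1
  edge (8, 18)→(0, 20): d=(-8,2) right/bottom  bias=-1
    (1,1)@(3, 3): e=[26,0,130] → ·  [on edge]
    (1,2)@(3, 5): e=[30,12,114] → █
    (2,2)@(5, 5): e=[70,-24,110] → ·
    (1,3)@(3, 7): e=[34,24,98] → █
    (2,3)@(5, 7): e=[74,-12,94] → ·
    (1,4)@(3, 9): e=[38,36,82] → █
    (2,4)@(5, 9): e=[78,0,78] → ·  [on edge]
    (0,5)@(1, 11): e=[2,84,70] → █
    (2,5)@(5, 11): e=[82,12,62] → █
    (3,5)@(7, 11): e=[122,-24,58] → ·
    (0,6)@(1, 13): e=[6,96,54] → █
    (3,6)@(7, 13): e=[126,-12,42] → ·
    (3,7)@(7, 15): e=[130,0,26] → ·  [on edge]
  covered (18 px):
    · · · ·
    · · · ·
    · █ · ·
    · █ · ·
    · █ · ·
    █ █ █ ·
    █ █ █ ·
    █ █ █ ·
    █ █ █ █
    █ █ · ·
    · · · ·
    · · · ·
T1:
  2·area = 44
  edge (2, 12)→(2, 1): d=(0,-11) top-left  bias=+0
  edge (2, 1)→(6, 8): d=(4,7) right/bottom  bias=-1
  edge (6, 8)→(2, 12): d=(-4,4) right/bottom  bias=-1
    (1,1)@(3, 3): e=[11,1,32] → █
    (2,1)@(5, 3): e=[33,-13,24] → ·
    (1,2)@(3, 5): e=[11,9,24] → █
    (2,2)@(5, 5): e=[33,-5,16] → ·
    (1,3)@(3, 7): e=[11,17,16] → █
    (2,3)@(5, 7): e=[33,3,8] → █
    (3,3)@(7, 7): e=[55,-11,0] → ·  [on edge]
    (1,4)@(3, 9): e=[11,25,8] → █
    (2,4)@(5, 9): e=[33,11,0] → ·  [on edge]
    (1,5)@(3, 11): e=[11,33,0] → ·  [on edge]
    (0,6)@(1, 13): e=[-11,55,0] → ·  [on edge]
  covered (5 px):
    · · · ·
    · █ · ·
    · █ · ·
    · █ █ ·
    · █ · ·
    · · · ·
    · · · ·
    · · · ·
    · · · ·
    · · · ·
    · · · ·
    · · · ·
T2:
  2·area = 80  (B↔C swapped to make it positive)
  edge (4, 2)→(8, 10): d=(4,8) right/bottom  bias=-1
  edge (8, 10)→(0, 14): d=(-8,4) right/bottom  bias=-1
  edge (0, 14)→(4, 2): d=(4,-12) top-left  bias=+0
    (1,2)@(3, 5): e=[20,60,0] → █  [on edge]
    (2,2)@(5, 5): e=[4,52,24] → █
    (3,2)@(7, 5): e=[-12,44,48] → ·
    (1,3)@(3, 7): e=[28,44,8] → █
    (3,3)@(7, 7): e=[-4,28,56] → ·
    (1,4)@(3, 9): e=[36,28,16] → █
    (3,4)@(7, 9): e=[4,12,64] → █
    (0,5)@(1, 11): e=[60,20,0] → █  [on edge]
    (3,5)@(7, 11): e=[12,-4,72] → ·
    (0,6)@(1, 13): e=[68,4,8] → █
    (1,6)@(3, 13): e=[52,-4,32] → ·
    (2,6)@(5, 13): e=[36,-12,56] → ·
  covered (11 px):
    · · · ·
    · · · ·
    · █ █ ·
    · █ █ ·
    · █ █ █
    █ █ █ ·
    █ · · ·
    · · · ·
    · · · ·
    · · · ·
    · · · ·
    · · · ·

Z-buffer (winner per pixel, '.' = empty):
  . . . .
  . 1 . .
  . 1 2 .
  . 1 1 .
  . 1 2 2
  2 2 2 .
  2 0 0 .
  0 0 0 .
  0 0 0 0
  0 0 . .
  . . . .
  . . . .

Final: 0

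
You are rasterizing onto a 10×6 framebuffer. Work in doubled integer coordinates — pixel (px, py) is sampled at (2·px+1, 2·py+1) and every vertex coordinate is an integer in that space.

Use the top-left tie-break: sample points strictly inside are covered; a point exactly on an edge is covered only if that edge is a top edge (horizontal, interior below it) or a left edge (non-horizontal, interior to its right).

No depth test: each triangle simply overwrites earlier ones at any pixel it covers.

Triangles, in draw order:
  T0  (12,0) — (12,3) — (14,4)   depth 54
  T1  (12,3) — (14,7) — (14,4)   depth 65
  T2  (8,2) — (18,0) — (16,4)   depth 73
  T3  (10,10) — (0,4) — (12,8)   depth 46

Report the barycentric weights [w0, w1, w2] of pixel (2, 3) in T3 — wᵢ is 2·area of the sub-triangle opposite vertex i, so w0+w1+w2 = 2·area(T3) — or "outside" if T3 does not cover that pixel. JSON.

T0:
  2·area = 6  (B↔C swapped to make it positive)
  edge (12, 0)→(14, 4): d=(2,4) right/bottom  bias=-1
  edge (14, 4)→(12, 3): d=(-2,-1) top-left  bias=+0
  edge (12, 3)→(12, 0): d=(0,-3) top-left  bias=+0
    (6,1)@(13, 3): e=[2,1,3] → X
    (7,1)@(15, 3): e=[-6,3,9] → .
    (6,2)@(13, 5): e=[6,-3,3] → .
  covered (1 px):
    . . . . . . . . . .
    . . . . . . X . . .
    . . . . . . . . . .
    . . . . . . . . . .
    . . . . . . . . . .
    . . . . . . . . . .
T1:
  2·area = 6  (B↔C swapped to make it positive)
  edge (12, 3)→(14, 4): d=(2,1) right/bottom  bias=-1
  edge (14, 4)→(14, 7): d=(0,3) right/bottom  bias=-1
  edge (14, 7)→(12, 3): d=(-2,-4) top-left  bias=+0
    (5,0)@(11, 1): e=[-3,9,0] → .  [on edge]
    (6,2)@(13, 5): e=[3,3,0] → X  [on edge]
    (7,2)@(15, 5): e=[1,-3,8] → .
    (6,3)@(13, 7): e=[7,3,-4] → .
    (7,4)@(15, 9): e=[9,-3,0] → .  [on edge]
  covered (1 px):
    . . . . . . . . . .
    . . . . . . . . . .
    . . . . . . X . . .
    . . . . . . . . . .
    . . . . . . . . . .
    . . . . . . . . . .
T2:
  2·area = 36
  edge (8, 2)→(18, 0): d=(10,-2) top-left  bias=+0
  edge (18, 0)→(16, 4): d=(-2,4) right/bottom  bias=-1
  edge (16, 4)→(8, 2): d=(-8,-2) top-left  bias=+0
    (6,0)@(13, 1): e=[0,18,18] → X  [on edge]
    (7,0)@(15, 1): e=[4,10,22] → X
    (8,0)@(17, 1): e=[8,2,26] → X
    (9,0)@(19, 1): e=[12,-6,30] → .
    (1,1)@(3, 3): e=[0,54,-18] → .  [on edge]
    (6,1)@(13, 3): e=[20,14,2] → X
    (8,1)@(17, 3): e=[28,-2,10] → .
    (6,2)@(13, 5): e=[40,10,-14] → .
    (7,2)@(15, 5): e=[44,2,-10] → .
  covered (5 px):
    . . . . . . X X X .
    . . . . . . X X . .
    . . . . . . . . . .
    . . . . . . . . . .
    . . . . . . . . . .
    . . . . . . . . . .
T3:
  2·area = 32
  edge (10, 10)→(0, 4): d=(-10,-6) top-left  bias=+0
  edge (0, 4)→(12, 8): d=(12,4) right/bottom  bias=-1
  edge (12, 8)→(10, 10): d=(-2,2) right/bottom  bias=-1
    (9,0)@(19, 1): e=[144,-112,0] → .  [on edge]
    (8,1)@(17, 3): e=[112,-80,0] → .  [on edge]
    (1,2)@(3, 5): e=[8,0,24] → .  [on edge]
    (7,2)@(15, 5): e=[80,-48,0] → .  [on edge]
    (2,3)@(5, 7): e=[0,16,16] → X  [on edge]
    (3,3)@(7, 7): e=[12,8,12] → X
    (4,3)@(9, 7): e=[24,0,8] → .  [on edge]
    (6,3)@(13, 7): e=[48,-16,0] → .  [on edge]
    (2,4)@(5, 9): e=[-20,40,12] → .
    (3,4)@(7, 9): e=[-8,32,8] → .
    (4,4)@(9, 9): e=[4,24,4] → X
    (5,4)@(11, 9): e=[16,16,0] → .  [on edge]
    (7,4)@(15, 9): e=[40,0,-8] → .  [on edge]
    (4,5)@(9, 11): e=[-16,48,0] → .  [on edge]
  covered (3 px):
    . . . . . . . . . .
    . . . . . . . . . .
    . . . . . . . . . .
    . . X X . . . . . .
    . . . . X . . . . .
    . . . . . . . . . .

Answer: [16,16,0]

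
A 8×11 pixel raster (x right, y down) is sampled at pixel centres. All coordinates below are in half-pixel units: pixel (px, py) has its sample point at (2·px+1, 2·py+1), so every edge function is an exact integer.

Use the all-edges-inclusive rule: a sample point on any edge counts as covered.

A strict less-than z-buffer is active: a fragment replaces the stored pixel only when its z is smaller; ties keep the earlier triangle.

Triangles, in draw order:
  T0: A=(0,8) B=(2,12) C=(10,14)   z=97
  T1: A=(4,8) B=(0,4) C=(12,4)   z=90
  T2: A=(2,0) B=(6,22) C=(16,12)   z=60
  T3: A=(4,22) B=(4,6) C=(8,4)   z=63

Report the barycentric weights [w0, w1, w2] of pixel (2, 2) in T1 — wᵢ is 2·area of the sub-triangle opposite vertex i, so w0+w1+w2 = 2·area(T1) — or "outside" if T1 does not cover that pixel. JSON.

T0:
  2·area = 28  (B↔C swapped to make it positive)
  edge (0, 8)→(10, 14): d=(10,6) inclusive
  edge (10, 14)→(2, 12): d=(-8,-2) inclusive
  edge (2, 12)→(0, 8): d=(-2,-4) inclusive
    (0,4)@(1, 9): e=[4,22,2] → X
    (1,4)@(3, 9): e=[-8,26,10] → .
    (0,5)@(1, 11): e=[24,6,-2] → .
    (1,5)@(3, 11): e=[12,10,6] → X
    (2,5)@(5, 11): e=[0,14,14] → X  [on edge]
    (3,5)@(7, 11): e=[-12,18,22] → .
    (1,6)@(3, 13): e=[32,-6,2] → .
    (2,6)@(5, 13): e=[20,-2,10] → .
    (3,6)@(7, 13): e=[8,2,18] → X
    (4,6)@(9, 13): e=[-4,6,26] → .
    (3,7)@(7, 15): e=[28,-14,14] → .
    (7,8)@(15, 17): e=[0,-14,42] → .  [on edge]
  covered (4 px):
    . . . . . . . .
    . . . . . . . .
    . . . . . . . .
    . . . . . . . .
    X . . . . . . .
    . X X . . . . .
    . . . X . . . .
    . . . . . . . .
    . . . . . . . .
    . . . . . . . .
    . . . . . . . .
T1:
  2·area = 48
  edge (4, 8)→(0, 4): d=(-4,-4) inclusive
  edge (0, 4)→(12, 4): d=(12,0) inclusive
  edge (12, 4)→(4, 8): d=(-8,4) inclusive
    (0,2)@(1, 5): e=[0,12,36] → X  [on edge]
    (1,2)@(3, 5): e=[8,12,28] → X
    (2,2)@(5, 5): e=[16,12,20] → X
    (3,2)@(7, 5): e=[24,12,12] → X
    (4,2)@(9, 5): e=[32,12,4] → X
    (5,2)@(11, 5): e=[40,12,-4] → .
    (0,3)@(1, 7): e=[-8,36,20] → .
    (1,3)@(3, 7): e=[0,36,12] → X  [on edge]
    (3,3)@(7, 7): e=[16,36,-4] → .
    (4,3)@(9, 7): e=[24,36,-12] → .
    (1,4)@(3, 9): e=[-8,60,-4] → .
    (2,4)@(5, 9): e=[0,60,-12] → .  [on edge]
    (3,5)@(7, 11): e=[0,84,-36] → .  [on edge]
    (4,6)@(9, 13): e=[0,108,-60] → .  [on edge]
    (5,7)@(11, 15): e=[0,132,-84] → .  [on edge]
    (6,8)@(13, 17): e=[0,156,-108] → .  [on edge]
    (7,9)@(15, 19): e=[0,180,-132] → .  [on edge]
  covered (7 px):
    . . . . . . . .
    . . . . . . . .
    X X X X X . . .
    . X X . . . . .
    . . . . . . . .
    . . . . . . . .
    . . . . . . . .
    . . . . . . . .
    . . . . . . . .
    . . . . . . . .
    . . . . . . . .
T2:
  2·area = 260  (B↔C swapped to make it positive)
  edge (2, 0)→(16, 12): d=(14,12) inclusive
  edge (16, 12)→(6, 22): d=(-10,10) inclusive
  edge (6, 22)→(2, 0): d=(-4,-22) inclusive
    (1,0)@(3, 1): e=[2,240,18] → X
    (2,0)@(5, 1): e=[-22,220,62] → .
    (1,1)@(3, 3): e=[30,220,10] → X
    (2,1)@(5, 3): e=[6,200,54] → X
    (3,1)@(7, 3): e=[-18,180,98] → .
    (1,2)@(3, 5): e=[58,200,2] → X
    (3,2)@(7, 5): e=[10,160,90] → X
    (4,2)@(9, 5): e=[-14,140,134] → .
    (1,3)@(3, 7): e=[86,180,-6] → .
    (2,3)@(5, 7): e=[62,160,38] → X
    (4,3)@(9, 7): e=[14,120,126] → X
    (5,3)@(11, 7): e=[-10,100,170] → .
    (7,6)@(15, 13): e=[26,0,234] → X  [on edge]
    (6,7)@(13, 15): e=[78,0,182] → X  [on edge]
    (5,8)@(11, 17): e=[130,0,130] → X  [on edge]
    (4,9)@(9, 19): e=[182,0,78] → X  [on edge]
    (3,10)@(7, 21): e=[234,0,26] → X  [on edge]
  covered (35 px):
    . X . . . . . .
    . X X . . . . .
    . X X X . . . .
    . . X X X . . .
    . . X X X X . .
    . . X X X X X .
    . . X X X X X X
    . . X X X X X .
    . . . X X X . .
    . . . X X . . .
    . . . X . . . .
T3:
  2·area = 64
  edge (4, 22)→(4, 6): d=(0,-16) inclusive
  edge (4, 6)→(8, 4): d=(4,-2) inclusive
  edge (8, 4)→(4, 22): d=(-4,18) inclusive
    (3,2)@(7, 5): e=[48,2,14] → X
    (4,2)@(9, 5): e=[80,6,-22] → .
    (2,3)@(5, 7): e=[16,6,42] → X
    (4,3)@(9, 7): e=[80,14,-30] → .
    (2,4)@(5, 9): e=[16,14,34] → X
    (3,4)@(7, 9): e=[48,18,-2] → .
    (2,5)@(5, 11): e=[16,22,26] → X
    (3,5)@(7, 11): e=[48,26,-10] → .
    (2,6)@(5, 13): e=[16,30,18] → X
    (3,6)@(7, 13): e=[48,34,-18] → .
    (2,7)@(5, 15): e=[16,38,10] → X
    (3,7)@(7, 15): e=[48,42,-26] → .
  covered (8 px):
    . . . . . . . .
    . . . . . . . .
    . . . X . . . .
    . . X X . . . .
    . . X . . . . .
    . . X . . . . .
    . . X . . . . .
    . . X . . . . .
    . . X . . . . .
    . . . . . . . .
    . . . . . . . .

Answer: [12,20,16]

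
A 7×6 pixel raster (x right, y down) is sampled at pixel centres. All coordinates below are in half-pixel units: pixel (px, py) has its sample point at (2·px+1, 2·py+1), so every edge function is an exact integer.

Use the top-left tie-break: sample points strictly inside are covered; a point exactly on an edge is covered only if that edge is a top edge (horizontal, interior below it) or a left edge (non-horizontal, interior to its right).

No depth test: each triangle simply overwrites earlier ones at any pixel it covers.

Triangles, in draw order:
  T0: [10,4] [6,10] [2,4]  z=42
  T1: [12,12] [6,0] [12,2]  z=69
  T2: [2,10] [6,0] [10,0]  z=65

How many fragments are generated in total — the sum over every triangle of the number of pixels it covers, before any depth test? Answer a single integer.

T0:
  2·area = 48
  edge (10, 4)→(6, 10): d=(-4,6) right/bottom  bias=-1
  edge (6, 10)→(2, 4): d=(-4,-6) top-left  bias=+0
  edge (2, 4)→(10, 4): d=(8,0) top-left  bias=+0
    (1,2)@(3, 5): e=[38,2,8] → #
    (2,2)@(5, 5): e=[26,14,8] → #
    (3,2)@(7, 5): e=[14,26,8] → #
    (4,2)@(9, 5): e=[2,38,8] → #
    (5,2)@(11, 5): e=[-10,50,8] → ·
    (1,3)@(3, 7): e=[30,-6,24] → ·
    (2,3)@(5, 7): e=[18,6,24] → #
    (4,3)@(9, 7): e=[-6,30,24] → ·
    (2,4)@(5, 9): e=[10,-2,40] → ·
    (3,4)@(7, 9): e=[-2,10,40] → ·
  covered (6 px):
    · · · · · · ·
    · · · · · · ·
    · # # # # · ·
    · · # # · · ·
    · · · · · · ·
    · · · · · · ·
T1:
  2·area = 60
  edge (12, 12)→(6, 0): d=(-6,-12) top-left  bias=+0
  edge (6, 0)→(12, 2): d=(6,2) right/bottom  bias=-1
  edge (12, 2)→(12, 12): d=(0,10) right/bottom  bias=-1
    (3,0)@(7, 1): e=[6,4,50] → #
    (4,0)@(9, 1): e=[30,0,30] → ·  [on edge]
    (3,1)@(7, 3): e=[-6,16,50] → ·
    (4,1)@(9, 3): e=[18,12,30] → #
    (5,1)@(11, 3): e=[42,8,10] → #
    (6,1)@(13, 3): e=[66,4,-10] → ·
    (4,2)@(9, 5): e=[6,24,30] → #
    (6,2)@(13, 5): e=[54,16,-10] → ·
    (4,3)@(9, 7): e=[-6,36,30] → ·
    (5,3)@(11, 7): e=[18,32,10] → #
    (6,3)@(13, 7): e=[42,28,-10] → ·
    (5,4)@(11, 9): e=[6,44,10] → #
  covered (7 px):
    · · · # · · ·
    · · · · # # ·
    · · · · # # ·
    · · · · · # ·
    · · · · · # ·
    · · · · · · ·
T2:
  2·area = 40
  edge (2, 10)→(6, 0): d=(4,-10) top-left  bias=+0
  edge (6, 0)→(10, 0): d=(4,0) top-left  bias=+0
  edge (10, 0)→(2, 10): d=(-8,10) right/bottom  bias=-1
    (3,0)@(7, 1): e=[14,4,22] → #
    (4,0)@(9, 1): e=[34,4,2] → #
    (5,0)@(11, 1): e=[54,4,-18] → ·
    (2,1)@(5, 3): e=[2,12,26] → #
    (4,1)@(9, 3): e=[42,12,-14] → ·
    (2,2)@(5, 5): e=[10,20,10] → #
    (3,2)@(7, 5): e=[30,20,-10] → ·
    (2,3)@(5, 7): e=[18,28,-6] → ·
  covered (5 px):
    · · · # # · ·
    · · # # · · ·
    · · # · · · ·
    · · · · · · ·
    · · · · · · ·
    · · · · · · ·

Result: 18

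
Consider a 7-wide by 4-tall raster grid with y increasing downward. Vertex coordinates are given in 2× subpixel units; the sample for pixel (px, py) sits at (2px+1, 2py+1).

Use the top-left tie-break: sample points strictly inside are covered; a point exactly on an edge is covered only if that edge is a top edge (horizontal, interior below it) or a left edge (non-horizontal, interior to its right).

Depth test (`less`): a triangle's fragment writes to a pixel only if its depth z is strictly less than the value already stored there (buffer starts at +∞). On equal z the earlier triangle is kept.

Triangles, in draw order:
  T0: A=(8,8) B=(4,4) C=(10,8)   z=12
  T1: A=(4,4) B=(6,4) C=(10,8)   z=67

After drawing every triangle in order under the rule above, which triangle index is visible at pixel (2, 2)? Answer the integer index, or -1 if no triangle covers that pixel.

T0:
  2·area = 8
  edge (8, 8)→(4, 4): d=(-4,-4) top-left  bias=+0
  edge (4, 4)→(10, 8): d=(6,4) right/bottom  bias=-1
  edge (10, 8)→(8, 8): d=(-2,0) right/bottom  bias=-1
    (0,0)@(1, 1): e=[0,-6,14] → ·  [on edge]
    (1,1)@(3, 3): e=[0,-2,10] → ·  [on edge]
    (2,2)@(5, 5): e=[0,2,6] → #  [on edge]
    (3,2)@(7, 5): e=[8,-6,6] → ·
    (2,3)@(5, 7): e=[-8,14,2] → ·
    (3,3)@(7, 7): e=[0,6,2] → #  [on edge]
    (4,3)@(9, 7): e=[8,-2,2] → ·
  covered (2 px):
    · · · · · · ·
    · · · · · · ·
    · · # · · · ·
    · · · # · · ·
T1:
  2·area = 8
  edge (4, 4)→(6, 4): d=(2,0) top-left  bias=+0
  edge (6, 4)→(10, 8): d=(4,4) right/bottom  bias=-1
  edge (10, 8)→(4, 4): d=(-6,-4) top-left  bias=+0
    (1,0)@(3, 1): e=[-6,0,14] → ·  [on edge]
    (2,1)@(5, 3): e=[-2,0,10] → ·  [on edge]
    (3,2)@(7, 5): e=[2,0,6] → ·  [on edge]
    (4,3)@(9, 7): e=[6,0,2] → ·  [on edge]
  covered (0 px):
    · · · · · · ·
    · · · · · · ·
    · · · · · · ·
    · · · · · · ·

Z-buffer (winner per pixel, '.' = empty):
  . . . . . . .
  . . . . . . .
  . . 0 . . . .
  . . . 0 . . .

Answer: 0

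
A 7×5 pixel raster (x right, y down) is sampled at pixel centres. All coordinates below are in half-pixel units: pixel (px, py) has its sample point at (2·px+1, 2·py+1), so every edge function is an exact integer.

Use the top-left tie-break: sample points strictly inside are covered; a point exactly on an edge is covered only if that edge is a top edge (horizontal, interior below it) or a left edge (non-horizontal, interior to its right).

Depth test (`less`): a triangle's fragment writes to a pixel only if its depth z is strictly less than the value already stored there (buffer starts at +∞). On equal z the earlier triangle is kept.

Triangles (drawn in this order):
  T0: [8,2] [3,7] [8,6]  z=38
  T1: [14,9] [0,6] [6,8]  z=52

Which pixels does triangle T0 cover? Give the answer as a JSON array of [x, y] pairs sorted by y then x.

T0:
  2·area = 20  (B↔C swapped to make it positive)
  edge (8, 2)→(8, 6): d=(0,4) right/bottom  bias=-1
  edge (8, 6)→(3, 7): d=(-5,1) right/bottom  bias=-1
  edge (3, 7)→(8, 2): d=(5,-5) top-left  bias=+0
    (4,0)@(9, 1): e=[-4,24,0] → .  [on edge]
    (3,1)@(7, 3): e=[4,16,0] → X  [on edge]
    (4,1)@(9, 3): e=[-4,14,10] → .
    (2,2)@(5, 5): e=[12,8,0] → X  [on edge]
    (4,2)@(9, 5): e=[-4,4,20] → .
    (6,2)@(13, 5): e=[-20,0,40] → .  [on edge]
    (1,3)@(3, 7): e=[20,0,0] → .  [on edge]
    (2,3)@(5, 7): e=[12,-2,10] → .
    (3,3)@(7, 7): e=[4,-4,20] → .
    (0,4)@(1, 9): e=[28,-8,0] → .  [on edge]
  covered (3 px):
    . . . . . . .
    . . . X . . .
    . . X X . . .
    . . . . . . .
    . . . . . . .
T1:
  2·area = 10  (B↔C swapped to make it positive)
  edge (14, 9)→(6, 8): d=(-8,-1) top-left  bias=+0
  edge (6, 8)→(0, 6): d=(-6,-2) top-left  bias=+0
  edge (0, 6)→(14, 9): d=(14,3) right/bottom  bias=-1
    (1,3)@(3, 7): e=[5,0,5] → X  [on edge]
    (2,3)@(5, 7): e=[7,4,-1] → .
    (1,4)@(3, 9): e=[-11,-12,33] → .
    (4,4)@(9, 9): e=[-5,0,15] → .  [on edge]
  covered (1 px):
    . . . . . . .
    . . . . . . .
    . . . . . . .
    . X . . . . .
    . . . . . . .

Answer: [[3,1],[2,2],[3,2]]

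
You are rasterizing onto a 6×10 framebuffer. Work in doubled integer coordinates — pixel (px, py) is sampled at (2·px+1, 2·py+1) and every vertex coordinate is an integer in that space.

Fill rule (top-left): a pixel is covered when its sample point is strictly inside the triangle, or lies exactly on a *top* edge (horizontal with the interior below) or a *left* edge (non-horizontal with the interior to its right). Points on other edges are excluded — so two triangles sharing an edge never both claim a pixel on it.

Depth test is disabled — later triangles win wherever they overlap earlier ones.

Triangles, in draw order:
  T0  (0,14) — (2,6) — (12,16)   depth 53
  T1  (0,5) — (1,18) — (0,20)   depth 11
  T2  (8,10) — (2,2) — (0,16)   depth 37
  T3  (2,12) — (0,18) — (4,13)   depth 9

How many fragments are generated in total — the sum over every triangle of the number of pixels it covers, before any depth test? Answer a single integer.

T0:
  2·area = 100
  edge (0, 14)→(2, 6): d=(2,-8) top-left  bias=+0
  edge (2, 6)→(12, 16): d=(10,10) right/bottom  bias=-1
  edge (12, 16)→(0, 14): d=(-12,-2) top-left  bias=+0
    (0,2)@(1, 5): e=[-10,0,110] → .  [on edge]
    (1,3)@(3, 7): e=[10,0,90] → .  [on edge]
    (1,4)@(3, 9): e=[14,20,66] → X
    (2,4)@(5, 9): e=[30,0,70] → .  [on edge]
    (0,5)@(1, 11): e=[2,60,38] → X
    (2,5)@(5, 11): e=[34,20,46] → X
    (3,5)@(7, 11): e=[50,0,50] → .  [on edge]
    (0,6)@(1, 13): e=[6,80,14] → X
    (3,6)@(7, 13): e=[54,20,26] → X
    (4,6)@(9, 13): e=[70,0,30] → .  [on edge]
    (0,7)@(1, 15): e=[10,100,-10] → .
    (1,7)@(3, 15): e=[26,80,-6] → .
    (5,7)@(11, 15): e=[90,0,10] → .  [on edge]
  covered (10 px):
    . . . . . .
    . . . . . .
    . . . . . .
    . . . . . .
    . X . . . .
    X X X . . .
    X X X X . .
    . . . X X .
    . . . . . .
    . . . . . .
T1:
  2·area = 15
  edge (0, 5)→(1, 18): d=(1,13) right/bottom  bias=-1
  edge (1, 18)→(0, 20): d=(-1,2) right/bottom  bias=-1
  edge (0, 20)→(0, 5): d=(0,-15) top-left  bias=+0
  covered (0 px):
    . . . . . .
    . . . . . .
    . . . . . .
    . . . . . .
    . . . . . .
    . . . . . .
    . . . . . .
    . . . . . .
    . . . . . .
    . . . . . .
T2:
  2·area = 100  (B↔C swapped to make it positive)
  edge (8, 10)→(0, 16): d=(-8,6) right/bottom  bias=-1
  edge (0, 16)→(2, 2): d=(2,-14) top-left  bias=+0
  edge (2, 2)→(8, 10): d=(6,8) right/bottom  bias=-1
    (1,2)@(3, 5): e=[70,20,10] → X
    (2,2)@(5, 5): e=[58,48,-6] → .
    (1,3)@(3, 7): e=[54,24,22] → X
    (2,3)@(5, 7): e=[42,52,6] → X
    (3,3)@(7, 7): e=[30,80,-10] → .
    (0,4)@(1, 9): e=[50,0,50] → X  [on edge]
    (3,4)@(7, 9): e=[14,84,2] → X
    (4,4)@(9, 9): e=[2,112,-14] → .
    (0,5)@(1, 11): e=[34,4,62] → X
    (3,5)@(7, 11): e=[-2,88,14] → .
    (0,6)@(1, 13): e=[18,8,74] → X
    (2,6)@(5, 13): e=[-6,64,42] → .
  covered (13 px):
    . . . . . .
    . . . . . .
    . X . . . .
    . X X . . .
    X X X X . .
    X X X . . .
    X X . . . .
    X . . . . .
    . . . . . .
    . . . . . .
T3:
  2·area = 14  (B↔C swapped to make it positive)
  edge (2, 12)→(4, 13): d=(2,1) right/bottom  bias=-1
  edge (4, 13)→(0, 18): d=(-4,5) right/bottom  bias=-1
  edge (0, 18)→(2, 12): d=(2,-6) top-left  bias=+0
    (2,1)@(5, 3): e=[-21,35,0] → .  [on edge]
    (1,4)@(3, 9): e=[-7,21,0] → .  [on edge]
    (1,6)@(3, 13): e=[1,5,8] → X
    (2,6)@(5, 13): e=[-1,-5,20] → .
    (0,7)@(1, 15): e=[7,7,0] → X  [on edge]
    (1,7)@(3, 15): e=[5,-3,12] → .
    (0,8)@(1, 17): e=[11,-1,4] → .
  covered (2 px):
    . . . . . .
    . . . . . .
    . . . . . .
    . . . . . .
    . . . . . .
    . . . . . .
    . X . . . .
    X . . . . .
    . . . . . .
    . . . . . .

Final: 25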